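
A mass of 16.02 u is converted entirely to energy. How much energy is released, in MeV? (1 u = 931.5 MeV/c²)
E = mc² = 14920 MeV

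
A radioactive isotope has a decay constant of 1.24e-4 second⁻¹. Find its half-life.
t½ = ln(2)/λ = 5590 seconds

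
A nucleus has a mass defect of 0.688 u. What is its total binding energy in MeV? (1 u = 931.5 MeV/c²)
B.E. = Δm × 931.5 = 640.9 MeV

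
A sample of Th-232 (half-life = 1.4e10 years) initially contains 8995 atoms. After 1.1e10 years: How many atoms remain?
N = N₀(1/2)^(t/t½) = 5218 atoms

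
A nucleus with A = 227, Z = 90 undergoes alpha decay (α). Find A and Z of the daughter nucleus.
Daughter: A = 223, Z = 88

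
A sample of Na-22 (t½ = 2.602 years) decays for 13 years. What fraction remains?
N/N₀ = (1/2)^(t/t½) = 0.03133 = 3.13%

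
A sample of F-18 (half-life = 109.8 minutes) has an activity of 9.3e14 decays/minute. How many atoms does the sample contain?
N = A/λ = 1.473e17 atoms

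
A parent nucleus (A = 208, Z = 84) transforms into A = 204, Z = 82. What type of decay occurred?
ΔA = -4, ΔZ = -2 ⇒ alpha decay (α)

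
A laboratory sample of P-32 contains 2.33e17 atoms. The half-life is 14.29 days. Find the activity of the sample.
A = λN = 1.13e16 decays/day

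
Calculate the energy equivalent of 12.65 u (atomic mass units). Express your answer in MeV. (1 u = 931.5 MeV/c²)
E = mc² = 11780 MeV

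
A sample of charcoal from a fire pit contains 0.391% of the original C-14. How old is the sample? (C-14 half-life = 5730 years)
Age = t½ × log₂(1/ratio) = 45830 years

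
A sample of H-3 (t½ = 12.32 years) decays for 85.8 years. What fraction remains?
N/N₀ = (1/2)^(t/t½) = 0.008008 = 0.801%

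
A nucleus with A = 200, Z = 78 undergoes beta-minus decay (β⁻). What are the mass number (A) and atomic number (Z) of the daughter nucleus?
Daughter: A = 200, Z = 79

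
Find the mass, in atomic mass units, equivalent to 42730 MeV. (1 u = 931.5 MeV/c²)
m = E/c² = 45.87 u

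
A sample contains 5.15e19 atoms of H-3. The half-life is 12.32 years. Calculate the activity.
A = λN = 2.897e18 decays/year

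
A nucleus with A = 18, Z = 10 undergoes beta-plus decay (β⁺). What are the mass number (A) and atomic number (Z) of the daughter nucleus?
Daughter: A = 18, Z = 9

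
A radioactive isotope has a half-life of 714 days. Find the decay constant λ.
λ = ln(2)/t½ = 9.708e-4 day⁻¹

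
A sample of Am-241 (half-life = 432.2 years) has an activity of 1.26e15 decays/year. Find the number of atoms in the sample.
N = A/λ = 7.857e17 atoms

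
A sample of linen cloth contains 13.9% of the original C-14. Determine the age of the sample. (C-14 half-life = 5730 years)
Age = t½ × log₂(1/ratio) = 16310 years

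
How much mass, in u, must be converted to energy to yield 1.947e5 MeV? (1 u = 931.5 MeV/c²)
m = E/c² = 209 u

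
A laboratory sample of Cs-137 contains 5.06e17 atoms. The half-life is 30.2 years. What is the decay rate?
A = λN = 1.161e16 decays/year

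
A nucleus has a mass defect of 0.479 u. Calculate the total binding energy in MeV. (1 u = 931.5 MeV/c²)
B.E. = Δm × 931.5 = 446.2 MeV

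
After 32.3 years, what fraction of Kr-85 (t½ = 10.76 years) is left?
N/N₀ = (1/2)^(t/t½) = 0.1248 = 12.5%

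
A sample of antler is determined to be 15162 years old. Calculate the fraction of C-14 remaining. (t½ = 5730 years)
N/N₀ = (1/2)^(t/t½) = 0.1598 = 16%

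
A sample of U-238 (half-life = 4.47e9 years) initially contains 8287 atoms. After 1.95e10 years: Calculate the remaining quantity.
N = N₀(1/2)^(t/t½) = 402.9 atoms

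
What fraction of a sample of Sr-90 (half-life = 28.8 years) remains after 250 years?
N/N₀ = (1/2)^(t/t½) = 0.002437 = 0.244%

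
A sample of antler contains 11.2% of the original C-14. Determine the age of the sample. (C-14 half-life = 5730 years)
Age = t½ × log₂(1/ratio) = 18100 years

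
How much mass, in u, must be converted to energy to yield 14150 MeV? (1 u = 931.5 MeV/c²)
m = E/c² = 15.19 u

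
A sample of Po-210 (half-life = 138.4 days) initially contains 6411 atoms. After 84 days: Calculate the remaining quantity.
N = N₀(1/2)^(t/t½) = 4209 atoms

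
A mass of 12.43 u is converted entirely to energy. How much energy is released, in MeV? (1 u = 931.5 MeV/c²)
E = mc² = 11580 MeV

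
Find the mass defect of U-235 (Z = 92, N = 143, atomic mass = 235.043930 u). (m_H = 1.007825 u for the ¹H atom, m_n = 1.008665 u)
Δm = Z·m_H + N·m_n − M = 1.915 u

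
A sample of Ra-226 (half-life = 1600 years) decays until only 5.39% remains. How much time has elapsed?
t = t½ × log₂(N₀/N) = 6742 years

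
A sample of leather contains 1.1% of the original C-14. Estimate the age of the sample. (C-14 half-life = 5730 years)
Age = t½ × log₂(1/ratio) = 37280 years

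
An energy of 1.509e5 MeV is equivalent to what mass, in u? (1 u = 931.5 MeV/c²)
m = E/c² = 162 u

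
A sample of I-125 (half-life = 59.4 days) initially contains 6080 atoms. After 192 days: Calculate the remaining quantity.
N = N₀(1/2)^(t/t½) = 647 atoms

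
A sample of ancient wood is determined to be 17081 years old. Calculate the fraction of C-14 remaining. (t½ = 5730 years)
N/N₀ = (1/2)^(t/t½) = 0.1267 = 12.7%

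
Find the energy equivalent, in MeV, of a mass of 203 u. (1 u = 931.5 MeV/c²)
E = mc² = 1.891e5 MeV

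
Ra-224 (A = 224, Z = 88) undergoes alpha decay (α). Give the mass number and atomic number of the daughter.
Daughter: A = 220, Z = 86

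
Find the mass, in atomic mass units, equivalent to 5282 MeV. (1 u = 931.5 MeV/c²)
m = E/c² = 5.67 u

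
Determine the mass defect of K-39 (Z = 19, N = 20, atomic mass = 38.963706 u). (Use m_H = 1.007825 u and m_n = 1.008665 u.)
Δm = Z·m_H + N·m_n − M = 0.3583 u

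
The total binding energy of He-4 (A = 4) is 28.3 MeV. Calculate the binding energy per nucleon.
B.E./A = 28.3/4 = 7.075 MeV/nucleon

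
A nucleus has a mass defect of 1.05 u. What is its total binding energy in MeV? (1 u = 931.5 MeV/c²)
B.E. = Δm × 931.5 = 978.1 MeV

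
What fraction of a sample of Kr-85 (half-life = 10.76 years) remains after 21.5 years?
N/N₀ = (1/2)^(t/t½) = 0.2503 = 25%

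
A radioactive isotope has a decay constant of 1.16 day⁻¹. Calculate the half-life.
t½ = ln(2)/λ = 0.5975 days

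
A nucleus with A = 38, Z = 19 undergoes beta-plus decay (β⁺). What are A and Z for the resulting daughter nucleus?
Daughter: A = 38, Z = 18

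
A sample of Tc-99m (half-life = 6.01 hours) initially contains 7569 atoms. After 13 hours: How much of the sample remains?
N = N₀(1/2)^(t/t½) = 1690 atoms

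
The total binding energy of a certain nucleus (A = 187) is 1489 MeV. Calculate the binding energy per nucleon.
B.E./A = 1489/187 = 7.963 MeV/nucleon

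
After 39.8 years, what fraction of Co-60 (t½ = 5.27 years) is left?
N/N₀ = (1/2)^(t/t½) = 0.005328 = 0.533%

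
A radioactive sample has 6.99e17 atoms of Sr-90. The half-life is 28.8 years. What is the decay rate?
A = λN = 1.682e16 decays/year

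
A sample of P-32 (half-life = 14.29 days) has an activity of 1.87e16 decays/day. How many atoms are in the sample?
N = A/λ = 3.855e17 atoms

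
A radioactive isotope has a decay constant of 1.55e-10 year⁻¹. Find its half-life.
t½ = ln(2)/λ = 4.472e9 years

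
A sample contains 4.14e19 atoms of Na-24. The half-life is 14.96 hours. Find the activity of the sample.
A = λN = 1.918e18 decays/hour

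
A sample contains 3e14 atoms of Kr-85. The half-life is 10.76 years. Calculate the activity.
A = λN = 1.933e13 decays/year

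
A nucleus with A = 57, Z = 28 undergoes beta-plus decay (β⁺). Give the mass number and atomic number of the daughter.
Daughter: A = 57, Z = 27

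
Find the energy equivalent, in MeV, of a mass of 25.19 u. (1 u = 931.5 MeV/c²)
E = mc² = 23460 MeV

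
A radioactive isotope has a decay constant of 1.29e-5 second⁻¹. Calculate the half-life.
t½ = ln(2)/λ = 53730 seconds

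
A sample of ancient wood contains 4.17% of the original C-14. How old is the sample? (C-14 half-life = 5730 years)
Age = t½ × log₂(1/ratio) = 26270 years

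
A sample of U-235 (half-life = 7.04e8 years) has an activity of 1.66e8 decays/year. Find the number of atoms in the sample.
N = A/λ = 1.686e17 atoms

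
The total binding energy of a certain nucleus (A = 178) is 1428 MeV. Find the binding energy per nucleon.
B.E./A = 1428/178 = 8.022 MeV/nucleon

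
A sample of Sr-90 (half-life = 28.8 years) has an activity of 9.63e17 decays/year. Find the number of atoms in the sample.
N = A/λ = 4.001e19 atoms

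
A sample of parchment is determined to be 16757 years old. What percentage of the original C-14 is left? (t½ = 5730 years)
N/N₀ = (1/2)^(t/t½) = 0.1317 = 13.2%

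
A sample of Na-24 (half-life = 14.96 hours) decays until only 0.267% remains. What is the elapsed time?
t = t½ × log₂(N₀/N) = 127.9 hours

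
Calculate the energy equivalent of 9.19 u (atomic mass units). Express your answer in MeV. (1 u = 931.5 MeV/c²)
E = mc² = 8560 MeV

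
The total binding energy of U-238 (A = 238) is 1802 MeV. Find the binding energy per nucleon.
B.E./A = 1802/238 = 7.571 MeV/nucleon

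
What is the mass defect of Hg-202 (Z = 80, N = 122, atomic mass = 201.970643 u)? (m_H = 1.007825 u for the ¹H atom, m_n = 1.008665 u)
Δm = Z·m_H + N·m_n − M = 1.712 u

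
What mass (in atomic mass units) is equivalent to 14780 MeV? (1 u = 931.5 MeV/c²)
m = E/c² = 15.87 u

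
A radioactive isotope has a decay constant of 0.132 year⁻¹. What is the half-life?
t½ = ln(2)/λ = 5.251 years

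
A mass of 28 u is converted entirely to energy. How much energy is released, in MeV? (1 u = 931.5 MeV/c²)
E = mc² = 26080 MeV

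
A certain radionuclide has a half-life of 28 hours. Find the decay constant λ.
λ = ln(2)/t½ = 0.02476 hour⁻¹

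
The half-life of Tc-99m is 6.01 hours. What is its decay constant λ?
λ = ln(2)/t½ = 0.1153 hour⁻¹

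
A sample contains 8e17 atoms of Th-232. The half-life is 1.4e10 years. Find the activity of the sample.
A = λN = 3.961e7 decays/year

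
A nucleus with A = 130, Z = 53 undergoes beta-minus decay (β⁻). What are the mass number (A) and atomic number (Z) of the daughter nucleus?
Daughter: A = 130, Z = 54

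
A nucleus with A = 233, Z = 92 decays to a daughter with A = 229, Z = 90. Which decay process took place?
ΔA = -4, ΔZ = -2 ⇒ alpha decay (α)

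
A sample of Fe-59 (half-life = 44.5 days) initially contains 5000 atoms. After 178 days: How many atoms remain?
N = N₀(1/2)^(t/t½) = 312.5 atoms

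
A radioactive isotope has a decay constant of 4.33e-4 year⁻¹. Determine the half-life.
t½ = ln(2)/λ = 1601 years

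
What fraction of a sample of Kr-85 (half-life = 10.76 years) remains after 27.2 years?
N/N₀ = (1/2)^(t/t½) = 0.1734 = 17.3%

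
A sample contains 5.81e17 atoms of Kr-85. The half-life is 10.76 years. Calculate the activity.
A = λN = 3.743e16 decays/year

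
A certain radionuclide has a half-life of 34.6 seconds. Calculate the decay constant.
λ = ln(2)/t½ = 0.02003 second⁻¹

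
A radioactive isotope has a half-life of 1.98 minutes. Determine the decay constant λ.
λ = ln(2)/t½ = 0.3501 minute⁻¹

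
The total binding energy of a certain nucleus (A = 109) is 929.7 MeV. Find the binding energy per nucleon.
B.E./A = 929.7/109 = 8.529 MeV/nucleon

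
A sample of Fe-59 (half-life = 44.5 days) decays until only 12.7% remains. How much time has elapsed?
t = t½ × log₂(N₀/N) = 132.5 days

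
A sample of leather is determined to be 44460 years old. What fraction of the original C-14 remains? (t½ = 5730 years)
N/N₀ = (1/2)^(t/t½) = 0.004616 = 0.462%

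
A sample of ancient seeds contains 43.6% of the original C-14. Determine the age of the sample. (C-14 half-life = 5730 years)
Age = t½ × log₂(1/ratio) = 6862 years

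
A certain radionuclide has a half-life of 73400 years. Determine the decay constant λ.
λ = ln(2)/t½ = 9.443e-6 year⁻¹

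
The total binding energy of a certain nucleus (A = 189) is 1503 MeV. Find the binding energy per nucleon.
B.E./A = 1503/189 = 7.952 MeV/nucleon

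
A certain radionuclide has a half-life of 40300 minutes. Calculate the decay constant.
λ = ln(2)/t½ = 1.72e-5 minute⁻¹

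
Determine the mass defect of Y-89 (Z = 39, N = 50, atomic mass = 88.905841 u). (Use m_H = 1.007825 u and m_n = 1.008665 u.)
Δm = Z·m_H + N·m_n − M = 0.8326 u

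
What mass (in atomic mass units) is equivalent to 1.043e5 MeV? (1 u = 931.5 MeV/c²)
m = E/c² = 112 u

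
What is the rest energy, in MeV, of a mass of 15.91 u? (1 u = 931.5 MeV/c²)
E = mc² = 14820 MeV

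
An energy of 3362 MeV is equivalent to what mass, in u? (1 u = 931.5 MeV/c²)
m = E/c² = 3.609 u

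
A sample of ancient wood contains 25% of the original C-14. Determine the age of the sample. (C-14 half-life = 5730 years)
Age = t½ × log₂(1/ratio) = 11460 years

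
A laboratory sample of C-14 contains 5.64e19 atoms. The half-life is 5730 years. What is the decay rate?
A = λN = 6.823e15 decays/year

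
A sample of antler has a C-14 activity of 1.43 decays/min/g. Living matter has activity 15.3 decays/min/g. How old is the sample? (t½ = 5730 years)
Age = t½ × log₂(A₀/A) = 19590 years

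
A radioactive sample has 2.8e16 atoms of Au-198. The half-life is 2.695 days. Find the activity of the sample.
A = λN = 7.202e15 decays/day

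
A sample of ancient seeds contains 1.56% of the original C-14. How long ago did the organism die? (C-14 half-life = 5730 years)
Age = t½ × log₂(1/ratio) = 34390 years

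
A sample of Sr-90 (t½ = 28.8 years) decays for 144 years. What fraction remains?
N/N₀ = (1/2)^(t/t½) = 0.03125 = 3.12%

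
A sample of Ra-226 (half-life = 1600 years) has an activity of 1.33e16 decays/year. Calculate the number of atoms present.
N = A/λ = 3.07e19 atoms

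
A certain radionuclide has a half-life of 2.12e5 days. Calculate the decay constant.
λ = ln(2)/t½ = 3.27e-6 day⁻¹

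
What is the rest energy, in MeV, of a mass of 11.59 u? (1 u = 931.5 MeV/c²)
E = mc² = 10800 MeV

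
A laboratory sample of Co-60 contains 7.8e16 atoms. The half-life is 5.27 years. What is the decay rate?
A = λN = 1.026e16 decays/year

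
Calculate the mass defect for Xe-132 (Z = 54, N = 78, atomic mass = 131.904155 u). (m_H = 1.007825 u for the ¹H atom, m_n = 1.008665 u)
Δm = Z·m_H + N·m_n − M = 1.194 u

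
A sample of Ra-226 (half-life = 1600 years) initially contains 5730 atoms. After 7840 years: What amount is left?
N = N₀(1/2)^(t/t½) = 191.9 atoms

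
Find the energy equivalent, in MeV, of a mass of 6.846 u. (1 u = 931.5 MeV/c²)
E = mc² = 6377 MeV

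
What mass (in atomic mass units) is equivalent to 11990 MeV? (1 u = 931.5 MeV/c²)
m = E/c² = 12.87 u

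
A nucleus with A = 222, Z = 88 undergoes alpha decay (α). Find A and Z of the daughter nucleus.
Daughter: A = 218, Z = 86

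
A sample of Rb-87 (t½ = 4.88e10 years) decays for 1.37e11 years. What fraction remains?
N/N₀ = (1/2)^(t/t½) = 0.1429 = 14.3%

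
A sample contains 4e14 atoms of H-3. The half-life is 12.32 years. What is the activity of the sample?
A = λN = 2.25e13 decays/year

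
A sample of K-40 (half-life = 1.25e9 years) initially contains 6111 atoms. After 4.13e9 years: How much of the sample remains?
N = N₀(1/2)^(t/t½) = 618.7 atoms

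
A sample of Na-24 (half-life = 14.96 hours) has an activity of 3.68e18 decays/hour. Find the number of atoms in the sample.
N = A/λ = 7.942e19 atoms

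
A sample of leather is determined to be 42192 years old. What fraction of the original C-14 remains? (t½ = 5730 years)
N/N₀ = (1/2)^(t/t½) = 0.006073 = 0.607%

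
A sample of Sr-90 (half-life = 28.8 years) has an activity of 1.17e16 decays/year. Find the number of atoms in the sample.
N = A/λ = 4.861e17 atoms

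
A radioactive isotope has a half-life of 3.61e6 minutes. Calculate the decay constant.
λ = ln(2)/t½ = 1.92e-7 minute⁻¹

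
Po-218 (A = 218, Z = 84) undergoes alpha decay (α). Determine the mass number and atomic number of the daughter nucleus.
Daughter: A = 214, Z = 82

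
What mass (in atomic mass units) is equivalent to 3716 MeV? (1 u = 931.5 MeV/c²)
m = E/c² = 3.989 u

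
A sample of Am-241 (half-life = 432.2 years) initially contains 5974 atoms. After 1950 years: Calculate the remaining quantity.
N = N₀(1/2)^(t/t½) = 261.9 atoms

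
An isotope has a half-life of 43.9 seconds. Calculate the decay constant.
λ = ln(2)/t½ = 0.01579 second⁻¹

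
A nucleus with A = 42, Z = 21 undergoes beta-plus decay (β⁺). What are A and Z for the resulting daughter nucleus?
Daughter: A = 42, Z = 20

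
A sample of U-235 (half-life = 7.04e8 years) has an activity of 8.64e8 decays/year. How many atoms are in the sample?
N = A/λ = 8.775e17 atoms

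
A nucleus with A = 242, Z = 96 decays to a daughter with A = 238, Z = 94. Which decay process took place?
ΔA = -4, ΔZ = -2 ⇒ alpha decay (α)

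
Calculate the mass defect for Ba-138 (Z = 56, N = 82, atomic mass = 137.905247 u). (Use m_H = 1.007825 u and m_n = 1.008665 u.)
Δm = Z·m_H + N·m_n − M = 1.243 u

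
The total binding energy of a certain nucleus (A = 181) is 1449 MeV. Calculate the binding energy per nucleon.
B.E./A = 1449/181 = 8.006 MeV/nucleon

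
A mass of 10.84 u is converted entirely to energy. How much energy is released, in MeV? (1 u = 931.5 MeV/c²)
E = mc² = 10100 MeV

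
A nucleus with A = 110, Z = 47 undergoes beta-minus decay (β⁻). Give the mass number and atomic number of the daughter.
Daughter: A = 110, Z = 48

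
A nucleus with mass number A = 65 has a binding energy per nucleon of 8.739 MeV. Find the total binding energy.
B.E. = 8.739 × 65 = 568 MeV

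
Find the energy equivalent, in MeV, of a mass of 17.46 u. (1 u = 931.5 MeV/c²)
E = mc² = 16260 MeV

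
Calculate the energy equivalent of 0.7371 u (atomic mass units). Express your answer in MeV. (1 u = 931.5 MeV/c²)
E = mc² = 686.6 MeV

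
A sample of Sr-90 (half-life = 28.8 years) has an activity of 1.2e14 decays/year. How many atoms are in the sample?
N = A/λ = 4.986e15 atoms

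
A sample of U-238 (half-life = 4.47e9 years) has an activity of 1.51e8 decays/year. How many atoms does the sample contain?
N = A/λ = 9.738e17 atoms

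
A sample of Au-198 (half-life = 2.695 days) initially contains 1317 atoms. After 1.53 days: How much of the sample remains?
N = N₀(1/2)^(t/t½) = 888.6 atoms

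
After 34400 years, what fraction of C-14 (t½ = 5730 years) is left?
N/N₀ = (1/2)^(t/t½) = 0.01559 = 1.56%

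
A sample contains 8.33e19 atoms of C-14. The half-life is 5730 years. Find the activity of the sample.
A = λN = 1.008e16 decays/year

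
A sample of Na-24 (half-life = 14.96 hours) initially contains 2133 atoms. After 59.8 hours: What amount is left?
N = N₀(1/2)^(t/t½) = 133.6 atoms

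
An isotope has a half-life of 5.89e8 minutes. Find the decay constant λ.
λ = ln(2)/t½ = 1.177e-9 minute⁻¹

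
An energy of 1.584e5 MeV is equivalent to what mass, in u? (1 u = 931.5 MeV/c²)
m = E/c² = 170 u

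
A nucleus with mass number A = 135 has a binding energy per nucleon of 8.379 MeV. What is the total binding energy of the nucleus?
B.E. = 8.379 × 135 = 1131 MeV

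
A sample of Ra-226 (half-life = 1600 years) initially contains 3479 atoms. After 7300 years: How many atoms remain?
N = N₀(1/2)^(t/t½) = 147.2 atoms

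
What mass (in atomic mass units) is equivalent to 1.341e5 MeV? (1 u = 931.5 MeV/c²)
m = E/c² = 144 u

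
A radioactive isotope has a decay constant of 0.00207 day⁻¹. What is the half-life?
t½ = ln(2)/λ = 334.9 days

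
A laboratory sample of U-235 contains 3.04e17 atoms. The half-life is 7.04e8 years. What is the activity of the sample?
A = λN = 2.993e8 decays/year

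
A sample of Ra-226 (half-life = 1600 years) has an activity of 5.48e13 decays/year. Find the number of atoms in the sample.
N = A/λ = 1.265e17 atoms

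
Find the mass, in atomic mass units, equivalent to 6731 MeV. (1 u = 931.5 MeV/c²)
m = E/c² = 7.226 u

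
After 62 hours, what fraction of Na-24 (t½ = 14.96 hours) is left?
N/N₀ = (1/2)^(t/t½) = 0.05655 = 5.65%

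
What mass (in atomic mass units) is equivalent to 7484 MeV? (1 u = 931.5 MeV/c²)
m = E/c² = 8.034 u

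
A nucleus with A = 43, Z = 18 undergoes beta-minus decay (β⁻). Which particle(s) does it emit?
β⁻: electron (e⁻) + antineutrino (ν̄ₑ)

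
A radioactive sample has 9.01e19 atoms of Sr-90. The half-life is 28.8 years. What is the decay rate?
A = λN = 2.168e18 decays/year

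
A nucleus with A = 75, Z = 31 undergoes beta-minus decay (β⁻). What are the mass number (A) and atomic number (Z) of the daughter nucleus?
Daughter: A = 75, Z = 32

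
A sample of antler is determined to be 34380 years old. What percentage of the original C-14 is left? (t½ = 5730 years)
N/N₀ = (1/2)^(t/t½) = 0.01562 = 1.56%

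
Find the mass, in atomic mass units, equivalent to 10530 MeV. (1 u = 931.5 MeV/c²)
m = E/c² = 11.3 u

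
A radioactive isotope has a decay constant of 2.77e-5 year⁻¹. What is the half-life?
t½ = ln(2)/λ = 25020 years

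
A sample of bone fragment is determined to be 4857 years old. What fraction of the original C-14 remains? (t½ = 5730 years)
N/N₀ = (1/2)^(t/t½) = 0.5557 = 55.6%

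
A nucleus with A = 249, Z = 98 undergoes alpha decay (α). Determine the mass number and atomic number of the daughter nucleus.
Daughter: A = 245, Z = 96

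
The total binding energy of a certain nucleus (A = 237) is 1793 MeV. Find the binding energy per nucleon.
B.E./A = 1793/237 = 7.565 MeV/nucleon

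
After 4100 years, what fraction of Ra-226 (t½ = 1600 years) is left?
N/N₀ = (1/2)^(t/t½) = 0.1693 = 16.9%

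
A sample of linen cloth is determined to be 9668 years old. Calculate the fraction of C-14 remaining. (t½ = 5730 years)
N/N₀ = (1/2)^(t/t½) = 0.3105 = 31.1%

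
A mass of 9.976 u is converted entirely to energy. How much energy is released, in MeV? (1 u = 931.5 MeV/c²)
E = mc² = 9293 MeV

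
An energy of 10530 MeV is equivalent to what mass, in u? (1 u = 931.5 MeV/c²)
m = E/c² = 11.3 u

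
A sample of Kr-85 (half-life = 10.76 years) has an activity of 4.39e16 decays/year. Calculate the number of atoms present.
N = A/λ = 6.815e17 atoms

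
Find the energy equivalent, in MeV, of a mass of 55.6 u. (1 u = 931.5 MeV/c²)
E = mc² = 51790 MeV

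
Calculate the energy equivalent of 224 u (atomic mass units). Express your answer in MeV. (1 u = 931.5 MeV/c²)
E = mc² = 2.087e5 MeV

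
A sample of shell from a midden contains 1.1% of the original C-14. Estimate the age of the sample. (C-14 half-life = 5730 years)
Age = t½ × log₂(1/ratio) = 37280 years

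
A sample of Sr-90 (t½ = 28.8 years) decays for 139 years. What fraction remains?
N/N₀ = (1/2)^(t/t½) = 0.03525 = 3.52%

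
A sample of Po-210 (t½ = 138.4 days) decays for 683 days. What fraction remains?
N/N₀ = (1/2)^(t/t½) = 0.03269 = 3.27%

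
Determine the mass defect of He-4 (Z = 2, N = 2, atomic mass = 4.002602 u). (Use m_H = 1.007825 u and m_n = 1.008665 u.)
Δm = Z·m_H + N·m_n − M = 0.03038 u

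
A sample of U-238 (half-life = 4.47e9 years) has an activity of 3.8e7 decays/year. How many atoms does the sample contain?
N = A/λ = 2.451e17 atoms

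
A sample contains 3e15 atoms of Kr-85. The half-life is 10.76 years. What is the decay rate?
A = λN = 1.933e14 decays/year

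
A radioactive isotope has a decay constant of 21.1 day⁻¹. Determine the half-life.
t½ = ln(2)/λ = 0.03285 days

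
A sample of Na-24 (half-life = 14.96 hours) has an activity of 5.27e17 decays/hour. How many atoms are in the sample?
N = A/λ = 1.137e19 atoms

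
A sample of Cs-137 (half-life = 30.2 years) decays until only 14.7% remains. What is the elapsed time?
t = t½ × log₂(N₀/N) = 83.54 years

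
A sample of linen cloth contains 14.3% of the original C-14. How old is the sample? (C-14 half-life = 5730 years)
Age = t½ × log₂(1/ratio) = 16080 years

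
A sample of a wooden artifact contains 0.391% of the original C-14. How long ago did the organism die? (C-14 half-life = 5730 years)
Age = t½ × log₂(1/ratio) = 45830 years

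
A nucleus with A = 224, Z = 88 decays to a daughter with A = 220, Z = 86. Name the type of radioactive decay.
ΔA = -4, ΔZ = -2 ⇒ alpha decay (α)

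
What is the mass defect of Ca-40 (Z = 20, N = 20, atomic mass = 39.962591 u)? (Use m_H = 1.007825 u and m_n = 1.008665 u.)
Δm = Z·m_H + N·m_n − M = 0.3672 u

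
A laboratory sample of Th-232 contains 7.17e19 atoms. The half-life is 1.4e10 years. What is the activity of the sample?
A = λN = 3.55e9 decays/year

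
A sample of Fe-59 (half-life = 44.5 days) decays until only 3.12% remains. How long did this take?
t = t½ × log₂(N₀/N) = 222.6 days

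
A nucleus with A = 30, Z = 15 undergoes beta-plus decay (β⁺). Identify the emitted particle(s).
β⁺: positron (e⁺) + neutrino (νₑ)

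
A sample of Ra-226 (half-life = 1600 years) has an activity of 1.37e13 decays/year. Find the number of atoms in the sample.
N = A/λ = 3.162e16 atoms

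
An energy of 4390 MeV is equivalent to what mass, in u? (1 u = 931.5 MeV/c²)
m = E/c² = 4.713 u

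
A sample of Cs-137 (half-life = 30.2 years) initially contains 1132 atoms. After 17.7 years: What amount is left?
N = N₀(1/2)^(t/t½) = 754.1 atoms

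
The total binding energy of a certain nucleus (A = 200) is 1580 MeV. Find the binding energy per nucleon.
B.E./A = 1580/200 = 7.9 MeV/nucleon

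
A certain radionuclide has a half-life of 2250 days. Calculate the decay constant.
λ = ln(2)/t½ = 3.081e-4 day⁻¹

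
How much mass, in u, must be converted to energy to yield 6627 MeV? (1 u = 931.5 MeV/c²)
m = E/c² = 7.114 u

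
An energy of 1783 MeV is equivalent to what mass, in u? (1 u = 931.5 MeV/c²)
m = E/c² = 1.914 u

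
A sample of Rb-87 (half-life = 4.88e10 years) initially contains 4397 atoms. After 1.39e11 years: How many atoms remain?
N = N₀(1/2)^(t/t½) = 610.5 atoms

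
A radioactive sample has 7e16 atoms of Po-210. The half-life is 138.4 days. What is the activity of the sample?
A = λN = 3.506e14 decays/day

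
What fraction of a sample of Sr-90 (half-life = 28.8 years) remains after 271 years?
N/N₀ = (1/2)^(t/t½) = 0.00147 = 0.147%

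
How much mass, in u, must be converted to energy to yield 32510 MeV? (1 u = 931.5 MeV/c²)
m = E/c² = 34.9 u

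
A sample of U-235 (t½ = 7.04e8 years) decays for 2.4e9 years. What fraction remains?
N/N₀ = (1/2)^(t/t½) = 0.09414 = 9.41%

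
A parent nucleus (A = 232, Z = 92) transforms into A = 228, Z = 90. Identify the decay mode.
ΔA = -4, ΔZ = -2 ⇒ alpha decay (α)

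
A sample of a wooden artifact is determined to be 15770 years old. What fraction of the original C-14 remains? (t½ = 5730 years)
N/N₀ = (1/2)^(t/t½) = 0.1484 = 14.8%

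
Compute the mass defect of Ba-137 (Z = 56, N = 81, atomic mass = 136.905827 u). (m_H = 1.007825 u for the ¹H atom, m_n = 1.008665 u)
Δm = Z·m_H + N·m_n − M = 1.234 u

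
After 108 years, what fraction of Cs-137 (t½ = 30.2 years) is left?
N/N₀ = (1/2)^(t/t½) = 0.08384 = 8.38%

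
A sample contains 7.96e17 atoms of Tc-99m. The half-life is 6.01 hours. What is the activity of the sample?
A = λN = 9.18e16 decays/hour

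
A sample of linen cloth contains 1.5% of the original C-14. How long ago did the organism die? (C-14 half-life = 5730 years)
Age = t½ × log₂(1/ratio) = 34720 years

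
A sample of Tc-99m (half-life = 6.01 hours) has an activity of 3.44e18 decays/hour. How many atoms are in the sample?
N = A/λ = 2.983e19 atoms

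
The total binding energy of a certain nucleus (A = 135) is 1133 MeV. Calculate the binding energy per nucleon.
B.E./A = 1133/135 = 8.393 MeV/nucleon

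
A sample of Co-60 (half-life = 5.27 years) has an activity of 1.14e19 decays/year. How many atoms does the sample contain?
N = A/λ = 8.667e19 atoms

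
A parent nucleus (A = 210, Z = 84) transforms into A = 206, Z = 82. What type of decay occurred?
ΔA = -4, ΔZ = -2 ⇒ alpha decay (α)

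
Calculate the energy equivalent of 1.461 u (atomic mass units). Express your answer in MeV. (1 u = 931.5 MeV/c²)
E = mc² = 1361 MeV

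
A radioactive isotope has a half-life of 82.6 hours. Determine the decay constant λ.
λ = ln(2)/t½ = 0.008392 hour⁻¹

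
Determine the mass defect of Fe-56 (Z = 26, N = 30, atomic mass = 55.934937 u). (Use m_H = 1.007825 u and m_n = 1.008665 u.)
Δm = Z·m_H + N·m_n − M = 0.5285 u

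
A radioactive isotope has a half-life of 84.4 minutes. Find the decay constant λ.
λ = ln(2)/t½ = 0.008213 minute⁻¹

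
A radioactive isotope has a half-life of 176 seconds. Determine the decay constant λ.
λ = ln(2)/t½ = 0.003938 second⁻¹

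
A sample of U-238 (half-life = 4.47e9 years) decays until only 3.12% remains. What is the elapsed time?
t = t½ × log₂(N₀/N) = 2.236e10 years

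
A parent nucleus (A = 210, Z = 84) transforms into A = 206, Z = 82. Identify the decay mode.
ΔA = -4, ΔZ = -2 ⇒ alpha decay (α)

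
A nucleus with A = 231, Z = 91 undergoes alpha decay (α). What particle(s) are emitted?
α particle = ⁴₂He (2 protons + 2 neutrons)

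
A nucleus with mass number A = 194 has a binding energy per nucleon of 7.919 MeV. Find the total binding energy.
B.E. = 7.919 × 194 = 1536 MeV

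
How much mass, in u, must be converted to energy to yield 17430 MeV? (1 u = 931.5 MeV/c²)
m = E/c² = 18.71 u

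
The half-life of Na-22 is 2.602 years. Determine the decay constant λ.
λ = ln(2)/t½ = 0.2664 year⁻¹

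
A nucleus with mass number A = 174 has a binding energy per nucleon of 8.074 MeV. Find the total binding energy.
B.E. = 8.074 × 174 = 1405 MeV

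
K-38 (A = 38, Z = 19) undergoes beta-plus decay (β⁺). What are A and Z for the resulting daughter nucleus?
Daughter: A = 38, Z = 18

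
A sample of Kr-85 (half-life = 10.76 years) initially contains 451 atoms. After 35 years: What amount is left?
N = N₀(1/2)^(t/t½) = 47.31 atoms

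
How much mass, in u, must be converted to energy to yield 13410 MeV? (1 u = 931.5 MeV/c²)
m = E/c² = 14.4 u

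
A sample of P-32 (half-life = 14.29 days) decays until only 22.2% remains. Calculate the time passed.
t = t½ × log₂(N₀/N) = 31.03 days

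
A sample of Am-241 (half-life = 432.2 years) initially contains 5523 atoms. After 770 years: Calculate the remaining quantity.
N = N₀(1/2)^(t/t½) = 1606 atoms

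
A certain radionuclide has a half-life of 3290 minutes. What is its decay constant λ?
λ = ln(2)/t½ = 2.107e-4 minute⁻¹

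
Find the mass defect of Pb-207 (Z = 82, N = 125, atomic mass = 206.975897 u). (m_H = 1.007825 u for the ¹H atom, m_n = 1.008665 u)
Δm = Z·m_H + N·m_n − M = 1.749 u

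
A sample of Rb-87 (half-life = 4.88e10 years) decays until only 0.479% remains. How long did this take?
t = t½ × log₂(N₀/N) = 3.76e11 years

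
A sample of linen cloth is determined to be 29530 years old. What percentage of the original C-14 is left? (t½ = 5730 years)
N/N₀ = (1/2)^(t/t½) = 0.02809 = 2.81%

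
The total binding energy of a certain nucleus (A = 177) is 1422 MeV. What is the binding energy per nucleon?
B.E./A = 1422/177 = 8.034 MeV/nucleon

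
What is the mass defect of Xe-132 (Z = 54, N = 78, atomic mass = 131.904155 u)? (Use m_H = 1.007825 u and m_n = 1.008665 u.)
Δm = Z·m_H + N·m_n − M = 1.194 u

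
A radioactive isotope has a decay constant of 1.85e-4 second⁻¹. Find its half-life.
t½ = ln(2)/λ = 3747 seconds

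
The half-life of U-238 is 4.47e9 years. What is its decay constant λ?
λ = ln(2)/t½ = 1.551e-10 year⁻¹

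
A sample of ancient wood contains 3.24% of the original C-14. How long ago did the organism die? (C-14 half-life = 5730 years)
Age = t½ × log₂(1/ratio) = 28350 years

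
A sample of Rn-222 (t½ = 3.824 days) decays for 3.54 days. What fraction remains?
N/N₀ = (1/2)^(t/t½) = 0.5264 = 52.6%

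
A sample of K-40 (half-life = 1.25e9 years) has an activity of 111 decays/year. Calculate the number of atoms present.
N = A/λ = 2.002e11 atoms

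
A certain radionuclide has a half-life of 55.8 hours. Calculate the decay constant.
λ = ln(2)/t½ = 0.01242 hour⁻¹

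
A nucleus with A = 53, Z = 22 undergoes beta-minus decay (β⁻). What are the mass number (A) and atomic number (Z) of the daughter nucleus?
Daughter: A = 53, Z = 23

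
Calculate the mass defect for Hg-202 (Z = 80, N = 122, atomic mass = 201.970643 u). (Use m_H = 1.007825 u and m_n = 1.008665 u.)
Δm = Z·m_H + N·m_n − M = 1.712 u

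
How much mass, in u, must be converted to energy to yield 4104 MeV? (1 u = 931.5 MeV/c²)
m = E/c² = 4.406 u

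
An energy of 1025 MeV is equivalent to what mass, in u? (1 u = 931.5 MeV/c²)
m = E/c² = 1.1 u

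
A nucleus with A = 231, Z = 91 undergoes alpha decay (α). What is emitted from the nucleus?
α particle = ⁴₂He (2 protons + 2 neutrons)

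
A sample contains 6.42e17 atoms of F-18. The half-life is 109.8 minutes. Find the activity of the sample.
A = λN = 4.053e15 decays/minute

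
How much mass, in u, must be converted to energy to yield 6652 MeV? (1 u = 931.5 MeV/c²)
m = E/c² = 7.141 u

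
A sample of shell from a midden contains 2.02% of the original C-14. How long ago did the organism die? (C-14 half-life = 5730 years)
Age = t½ × log₂(1/ratio) = 32260 years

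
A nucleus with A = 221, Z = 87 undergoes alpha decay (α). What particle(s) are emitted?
α particle = ⁴₂He (2 protons + 2 neutrons)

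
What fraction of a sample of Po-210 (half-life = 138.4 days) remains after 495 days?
N/N₀ = (1/2)^(t/t½) = 0.08382 = 8.38%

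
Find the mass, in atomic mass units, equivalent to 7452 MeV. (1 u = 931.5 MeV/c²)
m = E/c² = 8 u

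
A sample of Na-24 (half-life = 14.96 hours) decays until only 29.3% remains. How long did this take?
t = t½ × log₂(N₀/N) = 26.49 hours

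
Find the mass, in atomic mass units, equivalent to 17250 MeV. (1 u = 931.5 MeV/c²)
m = E/c² = 18.52 u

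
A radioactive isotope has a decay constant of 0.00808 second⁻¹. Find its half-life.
t½ = ln(2)/λ = 85.79 seconds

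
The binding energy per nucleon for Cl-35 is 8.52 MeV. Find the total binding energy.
B.E. = 8.52 × 35 = 298.2 MeV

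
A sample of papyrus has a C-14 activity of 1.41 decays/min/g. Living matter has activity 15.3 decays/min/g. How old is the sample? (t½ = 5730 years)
Age = t½ × log₂(A₀/A) = 19710 years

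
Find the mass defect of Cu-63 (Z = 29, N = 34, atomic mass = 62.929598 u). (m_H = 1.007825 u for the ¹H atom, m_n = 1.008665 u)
Δm = Z·m_H + N·m_n − M = 0.5919 u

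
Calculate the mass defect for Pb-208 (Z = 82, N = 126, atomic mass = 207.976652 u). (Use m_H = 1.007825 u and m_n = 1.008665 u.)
Δm = Z·m_H + N·m_n − M = 1.757 u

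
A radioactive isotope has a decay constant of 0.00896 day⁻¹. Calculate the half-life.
t½ = ln(2)/λ = 77.36 days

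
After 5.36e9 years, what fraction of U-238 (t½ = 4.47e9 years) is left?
N/N₀ = (1/2)^(t/t½) = 0.4355 = 43.6%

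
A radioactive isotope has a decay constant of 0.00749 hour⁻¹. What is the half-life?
t½ = ln(2)/λ = 92.54 hours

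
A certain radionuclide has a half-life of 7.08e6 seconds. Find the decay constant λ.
λ = ln(2)/t½ = 9.79e-8 second⁻¹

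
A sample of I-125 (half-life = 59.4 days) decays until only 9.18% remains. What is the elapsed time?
t = t½ × log₂(N₀/N) = 204.7 days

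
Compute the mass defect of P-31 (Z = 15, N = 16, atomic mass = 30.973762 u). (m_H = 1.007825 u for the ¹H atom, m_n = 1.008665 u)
Δm = Z·m_H + N·m_n − M = 0.2823 u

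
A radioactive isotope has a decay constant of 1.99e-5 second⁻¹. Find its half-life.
t½ = ln(2)/λ = 34830 seconds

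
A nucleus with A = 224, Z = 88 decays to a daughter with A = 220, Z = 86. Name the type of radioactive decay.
ΔA = -4, ΔZ = -2 ⇒ alpha decay (α)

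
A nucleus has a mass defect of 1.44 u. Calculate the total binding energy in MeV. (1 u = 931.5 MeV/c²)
B.E. = Δm × 931.5 = 1341 MeV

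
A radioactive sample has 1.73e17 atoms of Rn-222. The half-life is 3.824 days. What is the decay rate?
A = λN = 3.136e16 decays/day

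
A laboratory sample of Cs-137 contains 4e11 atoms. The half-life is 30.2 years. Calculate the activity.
A = λN = 9.181e9 decays/year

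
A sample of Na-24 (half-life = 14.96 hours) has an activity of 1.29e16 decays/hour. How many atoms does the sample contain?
N = A/λ = 2.784e17 atoms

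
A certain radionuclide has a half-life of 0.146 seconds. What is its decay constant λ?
λ = ln(2)/t½ = 4.748 second⁻¹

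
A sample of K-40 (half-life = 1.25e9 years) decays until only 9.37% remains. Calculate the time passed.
t = t½ × log₂(N₀/N) = 4.27e9 years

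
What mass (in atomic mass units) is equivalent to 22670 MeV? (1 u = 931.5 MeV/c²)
m = E/c² = 24.34 u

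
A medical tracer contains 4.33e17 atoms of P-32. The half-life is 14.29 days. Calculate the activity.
A = λN = 2.1e16 decays/day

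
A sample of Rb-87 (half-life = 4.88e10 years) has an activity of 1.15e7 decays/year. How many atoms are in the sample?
N = A/λ = 8.096e17 atoms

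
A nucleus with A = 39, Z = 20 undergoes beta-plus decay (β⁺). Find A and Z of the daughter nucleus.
Daughter: A = 39, Z = 19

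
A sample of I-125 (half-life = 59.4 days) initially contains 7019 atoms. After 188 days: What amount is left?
N = N₀(1/2)^(t/t½) = 782.6 atoms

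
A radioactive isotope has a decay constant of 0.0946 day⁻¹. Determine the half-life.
t½ = ln(2)/λ = 7.327 days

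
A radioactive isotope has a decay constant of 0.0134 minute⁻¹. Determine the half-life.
t½ = ln(2)/λ = 51.73 minutes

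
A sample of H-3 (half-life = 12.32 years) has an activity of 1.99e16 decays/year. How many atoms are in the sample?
N = A/λ = 3.537e17 atoms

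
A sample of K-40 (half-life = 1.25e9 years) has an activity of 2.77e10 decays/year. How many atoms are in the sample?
N = A/λ = 4.995e19 atoms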